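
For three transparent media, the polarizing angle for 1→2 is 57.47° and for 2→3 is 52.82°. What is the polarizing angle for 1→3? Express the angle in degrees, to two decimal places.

θ_B ≈ 64.18°

tan θ_B(1→2) = n₂/n₁ = tan 57.47° = 1.5679.
tan θ_B(2→3) = n₃/n₂ = tan 52.82° = 1.3184.
Multiplying, n₃/n₁ = 1.5679 × 1.3184 = 2.0671, and θ_B(1→3) = arctan 2.0671 = 64.18°.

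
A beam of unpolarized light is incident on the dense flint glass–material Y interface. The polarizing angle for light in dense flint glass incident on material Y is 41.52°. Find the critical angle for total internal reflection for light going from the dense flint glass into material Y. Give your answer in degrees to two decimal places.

θ_c ≈ 62.29°

tan θ_B = n₂/n₁ = tan 41.52° = 0.8853.
Total internal reflection: sin θ_c = n₂/n₁ = 0.8853.
θ_c = arcsin(0.8853) = 62.29°.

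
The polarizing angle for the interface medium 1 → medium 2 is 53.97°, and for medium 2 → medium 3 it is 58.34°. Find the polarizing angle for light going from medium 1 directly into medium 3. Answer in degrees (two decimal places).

θ_B ≈ 65.84°

tan θ_B(1→2) = n₂/n₁ = tan 53.97° = 1.3749.
tan θ_B(2→3) = n₃/n₂ = tan 58.34° = 1.6217.
n₃/n₁ = 2.2296. Then tan θ_B(1→3) = n₃/n₁, so θ_B(1→3) = arctan(2.2296) = 65.84°.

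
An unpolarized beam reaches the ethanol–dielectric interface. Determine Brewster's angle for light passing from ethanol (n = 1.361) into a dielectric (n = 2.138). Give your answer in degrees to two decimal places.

Brewster's condition: tan θ_B = n₂/n₁ = 2.138/1.361 = 1.5709.
θ_B = arctan(1.5709) = 57.52°.

θ_B ≈ 57.52°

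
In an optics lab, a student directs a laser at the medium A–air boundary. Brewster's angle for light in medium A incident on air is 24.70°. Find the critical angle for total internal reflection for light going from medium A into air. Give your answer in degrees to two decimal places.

tan θ_B = n₂/n₁ = tan 24.70° = 0.4599.
Total internal reflection: sin θ_c = n₂/n₁ = 0.4599.
θ_c = arcsin(0.4599) = 27.38°.

θ_c ≈ 27.38°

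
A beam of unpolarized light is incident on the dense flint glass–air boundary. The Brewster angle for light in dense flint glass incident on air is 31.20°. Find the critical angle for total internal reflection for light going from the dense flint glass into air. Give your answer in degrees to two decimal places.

θ_c ≈ 37.27°

From Brewster, n₂/n₁ = tan θ_B = tan 31.20° = 0.6056.
Then sin θ_c = n₂/n₁ = 0.6056, so θ_c = arcsin 0.6056 = 37.27°.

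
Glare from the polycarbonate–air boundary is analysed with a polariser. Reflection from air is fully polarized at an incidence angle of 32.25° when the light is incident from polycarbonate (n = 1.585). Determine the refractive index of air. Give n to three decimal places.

n ≈ 1.000

At the polarizing angle, tan θ_B = n₂/n₁ with n₁ on the incident side (polycarbonate) and n₂ on the transmitted side (air).
n₂ = n₁ tan θ_B = 1.585 × tan 32.25° = 1.000.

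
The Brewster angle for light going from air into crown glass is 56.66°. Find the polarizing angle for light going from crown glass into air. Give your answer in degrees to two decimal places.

The two Brewster angles are complementary: θ_B' = 90° − θ_B = 90° − 56.66° = 33.34°.

θ_B' ≈ 33.34°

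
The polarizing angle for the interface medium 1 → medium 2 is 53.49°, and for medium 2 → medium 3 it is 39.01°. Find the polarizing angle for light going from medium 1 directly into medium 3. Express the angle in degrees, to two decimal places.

θ_B ≈ 47.58°

n₂/n₁ = tan 53.49° = 1.3509 and n₃/n₂ = tan 39.01° = 0.8101.
Multiplying, n₃/n₁ = 1.3509 × 0.8101 = 1.0944, and θ_B(1→3) = arctan 1.0944 = 47.58°.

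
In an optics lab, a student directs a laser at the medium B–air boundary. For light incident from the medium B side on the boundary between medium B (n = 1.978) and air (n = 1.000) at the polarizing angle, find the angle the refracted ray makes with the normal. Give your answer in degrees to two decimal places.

θ_t ≈ 63.18°

First find Brewster's angle: tan θ_B = 1.000/1.978 = 0.5056, giving θ_B = 26.82°.
The refracted ray is perpendicular to the reflected ray, so θ_t = 90° − θ_B = 63.18°.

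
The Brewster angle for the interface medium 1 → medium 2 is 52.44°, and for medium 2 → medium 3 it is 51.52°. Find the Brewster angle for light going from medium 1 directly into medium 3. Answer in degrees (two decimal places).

tan θ_B(1→2) = n₂/n₁ = tan 52.44° = 1.3004.
tan θ_B(2→3) = n₃/n₂ = tan 51.52° = 1.2581.
So n₃/n₁ = (n₂/n₁)(n₃/n₂) = 1.3004 × 1.2581 = 1.6360.
θ_B(1→3) = arctan(1.6360) = 58.56°.

θ_B ≈ 58.56°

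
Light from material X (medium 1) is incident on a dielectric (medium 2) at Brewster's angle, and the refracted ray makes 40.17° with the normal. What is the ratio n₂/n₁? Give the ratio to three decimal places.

At Brewster incidence θ_B = 90° − θ_t = 90° − 40.17° = 49.83°.
tan θ_B = n₂/n₁, so n₂/n₁ = tan 49.83° = 1.185.

n₂/n₁ ≈ 1.185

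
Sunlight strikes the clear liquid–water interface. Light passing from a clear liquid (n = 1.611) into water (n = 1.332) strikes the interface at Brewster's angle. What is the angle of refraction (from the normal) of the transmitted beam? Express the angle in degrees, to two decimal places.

θ_t ≈ 50.42°

θ_B = arctan(n₂/n₁) = arctan(1.332/1.611) = 39.58°.
Since θ_B + θ_t = 90° at Brewster incidence, θ_t = 90° − 39.58° = 50.42°.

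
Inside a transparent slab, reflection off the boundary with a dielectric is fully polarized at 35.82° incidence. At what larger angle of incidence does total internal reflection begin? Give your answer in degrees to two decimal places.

tan θ_B = n₂/n₁ = tan 35.82° = 0.7218.
Total internal reflection: sin θ_c = n₂/n₁ = 0.7218.
θ_c = arcsin(0.7218) = 46.20°.

θ_c ≈ 46.20°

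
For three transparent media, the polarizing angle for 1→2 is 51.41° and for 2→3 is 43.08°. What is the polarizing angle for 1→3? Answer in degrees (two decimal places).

θ_B ≈ 49.52°

Each Brewster angle gives a ratio: n₂/n₁ = tan 51.41° = 1.2531, n₃/n₂ = tan 43.08° = 0.9351.
n₃/n₁ = 1.1718. Then tan θ_B(1→3) = n₃/n₁, so θ_B(1→3) = arctan(1.1718) = 49.52°.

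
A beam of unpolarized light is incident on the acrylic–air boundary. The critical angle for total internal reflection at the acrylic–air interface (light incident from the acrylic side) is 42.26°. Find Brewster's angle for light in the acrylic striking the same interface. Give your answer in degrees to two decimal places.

θ_B ≈ 33.92°

sin θ_c = n₂/n₁, so n₂/n₁ = sin 42.26° = 0.6725.
Brewster: tan θ_B = n₂/n₁ = 0.6725.
θ_B = arctan(0.6725) = 33.92°.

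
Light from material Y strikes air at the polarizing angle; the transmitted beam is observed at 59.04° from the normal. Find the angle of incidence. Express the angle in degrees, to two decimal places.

Since the reflected and refracted rays are at right angles at the polarizing angle, θ_B + θ_t = 90°.
So θ_B = 90° − θ_t = 90° − 59.04° = 30.96°.

θ_B ≈ 30.96°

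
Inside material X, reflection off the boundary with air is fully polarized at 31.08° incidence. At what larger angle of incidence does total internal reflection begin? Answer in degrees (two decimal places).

tan θ_B = n₂/n₁ = tan 31.08° = 0.6028.
Total internal reflection: sin θ_c = n₂/n₁ = 0.6028.
θ_c = arcsin(0.6028) = 37.07°.

θ_c ≈ 37.07°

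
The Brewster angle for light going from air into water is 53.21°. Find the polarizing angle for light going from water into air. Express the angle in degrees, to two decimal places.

Reversing the direction swaps n₁ and n₂, so tan θ_B' = 1/tan θ_B and θ_B' = 90° − θ_B.
Hence θ_B' = 90° − 53.21° = 36.79°.

θ_B' ≈ 36.79°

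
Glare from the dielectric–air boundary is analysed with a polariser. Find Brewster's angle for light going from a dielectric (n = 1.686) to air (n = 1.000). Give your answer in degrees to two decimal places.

The reflected p-component vanishes when tan θ_B = n₂/n₁.
Brewster's condition: tan θ_B = n₂/n₁ = 1.000/1.686 = 0.5931.
So θ_B = arctan 0.5931 = 30.67°.

θ_B ≈ 30.67°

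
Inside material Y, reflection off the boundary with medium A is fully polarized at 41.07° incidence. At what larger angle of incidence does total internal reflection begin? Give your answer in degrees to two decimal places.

θ_c ≈ 60.63°

tan θ_B = n₂/n₁ = tan 41.07° = 0.8714.
Total internal reflection: sin θ_c = n₂/n₁ = 0.8714.
θ_c = arcsin(0.8714) = 60.63°.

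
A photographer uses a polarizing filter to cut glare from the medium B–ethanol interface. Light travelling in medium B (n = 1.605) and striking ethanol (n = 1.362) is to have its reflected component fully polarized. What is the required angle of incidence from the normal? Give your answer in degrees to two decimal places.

θ_B ≈ 40.32°

Here n₂/n₁ = 1.362/1.605 = 0.8486, and Brewster's law gives tan θ_B = n₂/n₁.
θ_B = arctan(0.8486) = 40.32°.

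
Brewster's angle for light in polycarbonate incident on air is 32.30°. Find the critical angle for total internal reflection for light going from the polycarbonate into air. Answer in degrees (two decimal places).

From Brewster, n₂/n₁ = tan θ_B = tan 32.30° = 0.6322.
Then sin θ_c = n₂/n₁ = 0.6322, so θ_c = arcsin 0.6322 = 39.21°.

θ_c ≈ 39.21°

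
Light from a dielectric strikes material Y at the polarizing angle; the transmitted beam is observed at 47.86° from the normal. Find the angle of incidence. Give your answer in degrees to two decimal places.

Brewster's condition makes the reflected and refracted beams perpendicular: θ_B + θ_t = 90°.
So θ_B = 90° − θ_t = 90° − 47.86° = 42.14°.

θ_B ≈ 42.14°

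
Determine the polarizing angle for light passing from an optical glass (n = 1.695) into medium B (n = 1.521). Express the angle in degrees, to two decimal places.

θ_B ≈ 41.90°

Brewster's condition: tan θ_B = n₂/n₁ = 1.521/1.695 = 0.8973.
So θ_B = arctan 0.8973 = 41.90°.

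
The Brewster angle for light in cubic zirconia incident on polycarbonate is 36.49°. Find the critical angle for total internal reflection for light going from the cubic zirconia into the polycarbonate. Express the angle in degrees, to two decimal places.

tan θ_B = n₂/n₁ = tan 36.49° = 0.7397.
Total internal reflection: sin θ_c = n₂/n₁ = 0.7397.
θ_c = arcsin(0.7397) = 47.71°.

θ_c ≈ 47.71°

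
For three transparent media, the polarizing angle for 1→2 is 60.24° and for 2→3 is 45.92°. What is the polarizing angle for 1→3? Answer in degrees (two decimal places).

tan θ_B(1→2) = n₂/n₁ = tan 60.24° = 1.7489.
tan θ_B(2→3) = n₃/n₂ = tan 45.92° = 1.0326.
Multiplying, n₃/n₁ = 1.7489 × 1.0326 = 1.8060, and θ_B(1→3) = arctan 1.8060 = 61.03°.

θ_B ≈ 61.03°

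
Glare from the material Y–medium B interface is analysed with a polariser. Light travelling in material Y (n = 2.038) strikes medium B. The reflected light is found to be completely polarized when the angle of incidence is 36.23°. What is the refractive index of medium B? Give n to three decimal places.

At the polarizing angle, tan θ_B = n₂/n₁ with n₁ on the incident side (material Y) and n₂ on the transmitted side (medium B).
n₂ = n₁ tan θ_B = 2.038 × tan 36.23° = 1.493.

n ≈ 1.493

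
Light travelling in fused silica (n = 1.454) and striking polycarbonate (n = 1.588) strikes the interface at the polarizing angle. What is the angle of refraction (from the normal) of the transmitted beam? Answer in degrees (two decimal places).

θ_t ≈ 42.48°

θ_B = arctan(n₂/n₁) = arctan(1.588/1.454) = 47.52°.
The refracted ray is perpendicular to the reflected ray, so θ_t = 90° − θ_B = 42.48°.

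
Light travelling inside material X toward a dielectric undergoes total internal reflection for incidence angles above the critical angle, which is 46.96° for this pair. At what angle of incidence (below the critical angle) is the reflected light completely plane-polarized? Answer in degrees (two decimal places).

sin θ_c = n₂/n₁, so n₂/n₁ = sin 46.96° = 0.7309.
Brewster: tan θ_B = n₂/n₁ = 0.7309.
θ_B = arctan(0.7309) = 36.16°.

θ_B ≈ 36.16°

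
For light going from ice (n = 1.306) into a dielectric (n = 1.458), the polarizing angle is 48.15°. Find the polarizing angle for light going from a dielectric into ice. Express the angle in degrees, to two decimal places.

tan θ_B' = n₁/n₂ = 1/tan θ_B, so θ_B' = 90° − θ_B.
θ_B' = 90° − 48.15° = 41.85°.

θ_B' ≈ 41.85°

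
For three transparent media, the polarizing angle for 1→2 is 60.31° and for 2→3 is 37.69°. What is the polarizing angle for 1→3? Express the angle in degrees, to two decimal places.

θ_B ≈ 53.57°

n₂/n₁ = tan 60.31° = 1.7539 and n₃/n₂ = tan 37.69° = 0.7726.
n₃/n₁ = 1.3551. Then tan θ_B(1→3) = n₃/n₁, so θ_B(1→3) = arctan(1.3551) = 53.57°.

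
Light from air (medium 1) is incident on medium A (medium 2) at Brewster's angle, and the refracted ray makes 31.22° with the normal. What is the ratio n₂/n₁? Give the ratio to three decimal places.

θ_B + θ_t = 90°, so θ_B = 90° − 31.22° = 58.78°.
tan θ_B = n₂/n₁, so n₂/n₁ = tan 58.78° = 1.650.

n₂/n₁ ≈ 1.650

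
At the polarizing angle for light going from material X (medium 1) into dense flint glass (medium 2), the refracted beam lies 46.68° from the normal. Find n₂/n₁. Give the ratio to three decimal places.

θ_B + θ_t = 90°, so θ_B = 90° − 46.68° = 43.32°.
Then n₂/n₁ = tan θ_B = tan 43.32° = 0.943.

n₂/n₁ ≈ 0.943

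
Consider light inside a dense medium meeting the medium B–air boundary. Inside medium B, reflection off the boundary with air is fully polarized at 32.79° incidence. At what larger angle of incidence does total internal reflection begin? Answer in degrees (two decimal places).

From Brewster, n₂/n₁ = tan θ_B = tan 32.79° = 0.6442.
Then sin θ_c = n₂/n₁ = 0.6442, so θ_c = arcsin 0.6442 = 40.11°.

θ_c ≈ 40.11°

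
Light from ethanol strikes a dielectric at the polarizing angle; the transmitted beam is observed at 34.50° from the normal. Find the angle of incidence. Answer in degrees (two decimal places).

θ_B ≈ 55.50°

At Brewster's angle the reflected and refracted rays are perpendicular, so θ_B + θ_t = 90°.
θ_B = 90° − 34.50° = 55.50°.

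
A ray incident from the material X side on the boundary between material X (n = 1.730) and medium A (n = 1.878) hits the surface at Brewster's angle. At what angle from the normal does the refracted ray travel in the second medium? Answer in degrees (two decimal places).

First find Brewster's angle: tan θ_B = 1.878/1.730 = 1.0855, giving θ_B = 47.35°.
At Brewster's angle the reflected and refracted rays are perpendicular, so θ_t = 90° − θ_B = 90° − 47.35° = 42.65°.

θ_t ≈ 42.65°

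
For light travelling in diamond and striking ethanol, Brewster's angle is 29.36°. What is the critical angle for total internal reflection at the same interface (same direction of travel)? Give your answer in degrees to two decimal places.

From Brewster, n₂/n₁ = tan θ_B = tan 29.36° = 0.5626.
Then sin θ_c = n₂/n₁ = 0.5626, so θ_c = arcsin 0.5626 = 34.23°.

θ_c ≈ 34.23°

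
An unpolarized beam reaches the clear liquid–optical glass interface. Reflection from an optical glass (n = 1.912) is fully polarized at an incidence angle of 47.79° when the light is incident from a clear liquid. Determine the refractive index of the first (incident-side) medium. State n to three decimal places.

n ≈ 1.734

Brewster's law: tan θ_B = n₂/n₁ (light incident in a clear liquid, refracted into an optical glass).
n₁ = n₂ / tan θ_B = 1.912 / tan 47.79° = 1.734.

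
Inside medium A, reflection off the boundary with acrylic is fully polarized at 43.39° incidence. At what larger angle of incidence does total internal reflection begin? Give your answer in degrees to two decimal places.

tan θ_B = n₂/n₁ = tan 43.39° = 0.9453.
Total internal reflection: sin θ_c = n₂/n₁ = 0.9453.
θ_c = arcsin(0.9453) = 70.97°.

θ_c ≈ 70.97°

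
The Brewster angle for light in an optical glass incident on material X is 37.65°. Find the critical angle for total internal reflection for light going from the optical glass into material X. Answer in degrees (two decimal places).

From Brewster, n₂/n₁ = tan θ_B = tan 37.65° = 0.7715.
Then sin θ_c = n₂/n₁ = 0.7715, so θ_c = arcsin 0.7715 = 50.49°.

θ_c ≈ 50.49°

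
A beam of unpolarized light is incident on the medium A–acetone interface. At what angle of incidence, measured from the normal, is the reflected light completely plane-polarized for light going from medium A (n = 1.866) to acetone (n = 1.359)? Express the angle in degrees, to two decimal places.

tan θ_B = n₂/n₁ = 1.359/1.866 = 0.7283.
θ_B = arctan(0.7283) = 36.07°.

θ_B ≈ 36.07°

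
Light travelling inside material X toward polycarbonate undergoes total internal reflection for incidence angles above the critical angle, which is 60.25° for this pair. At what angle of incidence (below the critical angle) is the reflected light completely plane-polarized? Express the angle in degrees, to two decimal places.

θ_B ≈ 40.96°

sin θ_c = n₂/n₁, so n₂/n₁ = sin 60.25° = 0.8682.
Brewster: tan θ_B = n₂/n₁ = 0.8682.
θ_B = arctan(0.8682) = 40.96°.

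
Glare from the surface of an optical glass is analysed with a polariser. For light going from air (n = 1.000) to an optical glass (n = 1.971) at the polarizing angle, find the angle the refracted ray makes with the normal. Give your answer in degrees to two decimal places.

First find Brewster's angle: tan θ_B = 1.971/1.000 = 1.9710, giving θ_B = 63.10°.
Since θ_B + θ_t = 90° at Brewster incidence, θ_t = 90° − 63.10° = 26.90°.

θ_t ≈ 26.90°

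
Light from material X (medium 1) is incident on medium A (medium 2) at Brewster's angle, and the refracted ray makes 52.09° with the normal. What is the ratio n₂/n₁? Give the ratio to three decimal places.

At Brewster incidence θ_B = 90° − θ_t = 90° − 52.09° = 37.91°.
Then n₂/n₁ = tan θ_B = tan 37.91° = 0.779.

n₂/n₁ ≈ 0.779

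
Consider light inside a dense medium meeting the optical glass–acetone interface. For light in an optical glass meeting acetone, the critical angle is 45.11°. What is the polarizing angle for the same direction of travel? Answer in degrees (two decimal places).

θ_B ≈ 35.32°

n₂/n₁ = sin θ_c = sin 45.11° = 0.7085.
tan θ_B equals the same ratio, so θ_B = arctan(0.7085) = 35.32°.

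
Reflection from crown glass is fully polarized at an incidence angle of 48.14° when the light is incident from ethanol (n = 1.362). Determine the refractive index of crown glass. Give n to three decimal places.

n ≈ 1.520

Full polarization of the reflected beam means tan θ_B = n₂/n₁, where n₁ is the incident medium (ethanol).
n₂ = n₁ tan θ_B = 1.362 × tan 48.14° = 1.520.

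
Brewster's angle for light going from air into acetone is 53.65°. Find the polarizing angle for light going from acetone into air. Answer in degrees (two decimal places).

tan θ_B' = n₁/n₂ = 1/tan θ_B, so θ_B' = 90° − θ_B.
θ_B' = 90° − 53.65° = 36.35°.

θ_B' ≈ 36.35°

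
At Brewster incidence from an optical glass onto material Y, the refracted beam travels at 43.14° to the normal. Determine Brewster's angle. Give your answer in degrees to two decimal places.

θ_B ≈ 46.86°

Since the reflected and refracted rays are at right angles at the polarizing angle, θ_B + θ_t = 90°.
θ_B = 90° − 43.14° = 46.86°.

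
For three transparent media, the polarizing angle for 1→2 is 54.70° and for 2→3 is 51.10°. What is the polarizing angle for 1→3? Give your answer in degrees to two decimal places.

θ_B ≈ 60.26°

n₂/n₁ = tan 54.70° = 1.4124 and n₃/n₂ = tan 51.10° = 1.2393.
So n₃/n₁ = (n₂/n₁)(n₃/n₂) = 1.4124 × 1.2393 = 1.7503.
θ_B(1→3) = arctan(1.7503) = 60.26°.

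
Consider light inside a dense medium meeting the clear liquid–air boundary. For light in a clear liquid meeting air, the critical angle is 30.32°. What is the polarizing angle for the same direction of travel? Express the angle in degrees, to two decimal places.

n₂/n₁ = sin θ_c = sin 30.32° = 0.5048.
tan θ_B equals the same ratio, so θ_B = arctan(0.5048) = 26.79°.

θ_B ≈ 26.79°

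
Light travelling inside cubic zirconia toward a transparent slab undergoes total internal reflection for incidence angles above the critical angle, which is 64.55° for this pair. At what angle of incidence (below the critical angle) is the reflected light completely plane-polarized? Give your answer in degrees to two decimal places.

θ_B ≈ 42.08°

n₂/n₁ = sin θ_c = sin 64.55° = 0.9030.
tan θ_B equals the same ratio, so θ_B = arctan(0.9030) = 42.08°.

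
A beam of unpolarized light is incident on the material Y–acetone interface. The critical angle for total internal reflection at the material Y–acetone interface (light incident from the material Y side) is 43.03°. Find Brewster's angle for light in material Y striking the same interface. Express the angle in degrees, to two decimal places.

θ_B ≈ 34.31°

n₂/n₁ = sin θ_c = sin 43.03° = 0.6824.
tan θ_B equals the same ratio, so θ_B = arctan(0.6824) = 34.31°.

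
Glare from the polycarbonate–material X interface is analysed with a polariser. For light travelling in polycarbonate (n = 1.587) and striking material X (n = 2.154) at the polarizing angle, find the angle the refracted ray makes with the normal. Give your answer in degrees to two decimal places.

θ_B = arctan(n₂/n₁) = arctan(2.154/1.587) = 53.62°.
The refracted ray is perpendicular to the reflected ray, so θ_t = 90° − θ_B = 36.38°.

θ_t ≈ 36.38°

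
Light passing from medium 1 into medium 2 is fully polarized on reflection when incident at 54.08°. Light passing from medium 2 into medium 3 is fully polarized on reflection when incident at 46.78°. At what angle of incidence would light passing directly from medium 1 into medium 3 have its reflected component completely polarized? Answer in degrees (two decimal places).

θ_B ≈ 55.76°

Each Brewster angle gives a ratio: n₂/n₁ = tan 54.08° = 1.3804, n₃/n₂ = tan 46.78° = 1.0641.
Multiplying, n₃/n₁ = 1.3804 × 1.0641 = 1.4690, and θ_B(1→3) = arctan 1.4690 = 55.76°.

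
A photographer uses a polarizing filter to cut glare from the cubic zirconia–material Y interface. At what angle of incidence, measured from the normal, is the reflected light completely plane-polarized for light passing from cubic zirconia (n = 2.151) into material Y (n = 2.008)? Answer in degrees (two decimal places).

θ_B ≈ 43.03°

At Brewster's angle the reflected and refracted rays are perpendicular, which with Snell's law gives tan θ_B = n₂/n₁.
Brewster's condition: tan θ_B = n₂/n₁ = 2.008/2.151 = 0.9335. Taking the arctangent, θ_B = 43.03°.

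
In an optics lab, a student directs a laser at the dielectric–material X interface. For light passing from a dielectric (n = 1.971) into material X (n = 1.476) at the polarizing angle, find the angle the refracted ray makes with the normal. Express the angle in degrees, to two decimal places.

θ_t ≈ 53.17°

First find Brewster's angle: tan θ_B = 1.476/1.971 = 0.7489, giving θ_B = 36.83°.
Since θ_B + θ_t = 90° at Brewster incidence, θ_t = 90° − 36.83° = 53.17°.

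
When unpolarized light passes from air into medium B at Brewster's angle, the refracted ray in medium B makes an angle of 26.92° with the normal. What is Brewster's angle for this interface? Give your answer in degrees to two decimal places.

θ_B ≈ 63.08°

At Brewster's angle the reflected and refracted rays are perpendicular, so θ_B + θ_t = 90°.
So θ_B = 90° − θ_t = 90° − 26.92° = 63.08°.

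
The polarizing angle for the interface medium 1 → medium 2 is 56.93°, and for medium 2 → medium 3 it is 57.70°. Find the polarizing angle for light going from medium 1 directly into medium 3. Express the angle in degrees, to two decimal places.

Each Brewster angle gives a ratio: n₂/n₁ = tan 56.93° = 1.5358, n₃/n₂ = tan 57.70° = 1.5818.
n₃/n₁ = 2.4293. Then tan θ_B(1→3) = n₃/n₁, so θ_B(1→3) = arctan(2.4293) = 67.63°.

θ_B ≈ 67.63°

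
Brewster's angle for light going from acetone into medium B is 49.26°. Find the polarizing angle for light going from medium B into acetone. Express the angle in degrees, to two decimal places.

The two Brewster angles are complementary: θ_B' = 90° − θ_B = 90° − 49.26° = 40.74°.

θ_B' ≈ 40.74°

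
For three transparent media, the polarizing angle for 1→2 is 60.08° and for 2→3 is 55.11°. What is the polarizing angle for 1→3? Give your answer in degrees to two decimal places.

tan θ_B(1→2) = n₂/n₁ = tan 60.08° = 1.7376.
tan θ_B(2→3) = n₃/n₂ = tan 55.11° = 1.4340.
So n₃/n₁ = (n₂/n₁)(n₃/n₂) = 1.7376 × 1.4340 = 2.4918.
θ_B(1→3) = arctan(2.4918) = 68.13°.

θ_B ≈ 68.13°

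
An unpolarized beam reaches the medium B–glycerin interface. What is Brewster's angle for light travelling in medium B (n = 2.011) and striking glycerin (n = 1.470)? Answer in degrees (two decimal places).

θ_B ≈ 36.17°

tan θ_B = n₂/n₁ = 1.470/2.011 = 0.7310.
θ_B = arctan(0.7310) = 36.17°.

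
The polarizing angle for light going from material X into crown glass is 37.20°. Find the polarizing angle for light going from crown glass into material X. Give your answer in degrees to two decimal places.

The two Brewster angles are complementary: θ_B' = 90° − θ_B = 90° − 37.20° = 52.80°.

θ_B' ≈ 52.80°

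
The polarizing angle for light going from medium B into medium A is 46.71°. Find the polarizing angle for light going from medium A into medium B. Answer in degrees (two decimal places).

The two Brewster angles are complementary: θ_B' = 90° − θ_B = 90° − 46.71° = 43.29°.

θ_B' ≈ 43.29°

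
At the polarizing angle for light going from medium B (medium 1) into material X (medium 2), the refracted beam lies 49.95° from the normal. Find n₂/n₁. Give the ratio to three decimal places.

At Brewster incidence θ_B = 90° − θ_t = 90° − 49.95° = 40.05°.
tan θ_B = n₂/n₁, so n₂/n₁ = tan 40.05° = 0.841.

n₂/n₁ ≈ 0.841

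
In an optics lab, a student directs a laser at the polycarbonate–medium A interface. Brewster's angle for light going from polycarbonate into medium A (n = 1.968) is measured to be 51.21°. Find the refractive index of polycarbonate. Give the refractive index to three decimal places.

Full polarization of the reflected beam means tan θ_B = n₂/n₁, where n₁ is the incident medium (polycarbonate).
n₁ = n₂ / tan θ_B = 1.968 / tan 51.21° = 1.582.

n ≈ 1.582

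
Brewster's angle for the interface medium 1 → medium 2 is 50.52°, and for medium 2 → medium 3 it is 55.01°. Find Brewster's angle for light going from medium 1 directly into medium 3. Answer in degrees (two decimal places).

Each Brewster angle gives a ratio: n₂/n₁ = tan 50.52° = 1.2140, n₃/n₂ = tan 55.01° = 1.4287.
So n₃/n₁ = (n₂/n₁)(n₃/n₂) = 1.2140 × 1.4287 = 1.7344.
θ_B(1→3) = arctan(1.7344) = 60.03°.

θ_B ≈ 60.03°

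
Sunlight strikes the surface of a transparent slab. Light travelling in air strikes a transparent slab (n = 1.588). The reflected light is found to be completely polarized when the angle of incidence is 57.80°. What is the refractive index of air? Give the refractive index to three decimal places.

Brewster's law: tan θ_B = n₂/n₁ (light incident in air, refracted into a transparent slab).
n₁ = n₂ / tan θ_B = 1.588 / tan 57.80° = 1.000.

n ≈ 1.000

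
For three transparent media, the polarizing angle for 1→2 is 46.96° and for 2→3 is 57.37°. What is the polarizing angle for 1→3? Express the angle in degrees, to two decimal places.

θ_B ≈ 59.13°

tan θ_B(1→2) = n₂/n₁ = tan 46.96° = 1.0709.
tan θ_B(2→3) = n₃/n₂ = tan 57.37° = 1.5619.
So n₃/n₁ = (n₂/n₁)(n₃/n₂) = 1.0709 × 1.5619 = 1.6725.
θ_B(1→3) = arctan(1.6725) = 59.13°.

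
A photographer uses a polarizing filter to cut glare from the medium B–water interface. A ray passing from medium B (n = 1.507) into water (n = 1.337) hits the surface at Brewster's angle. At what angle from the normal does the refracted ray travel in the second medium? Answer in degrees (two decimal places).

θ_t ≈ 48.42°

tan θ_B = n₂/n₁ = 1.337/1.507 = 0.8872, so θ_B = 41.58°.
Since θ_B + θ_t = 90° at Brewster incidence, θ_t = 90° − 41.58° = 48.42°.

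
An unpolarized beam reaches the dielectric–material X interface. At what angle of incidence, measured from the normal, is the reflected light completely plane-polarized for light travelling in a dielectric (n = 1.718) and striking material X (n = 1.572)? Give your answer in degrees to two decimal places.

Here n₂/n₁ = 1.572/1.718 = 0.9150, and Brewster's law gives tan θ_B = n₂/n₁.
So θ_B = arctan 0.9150 = 42.46°.

θ_B ≈ 42.46°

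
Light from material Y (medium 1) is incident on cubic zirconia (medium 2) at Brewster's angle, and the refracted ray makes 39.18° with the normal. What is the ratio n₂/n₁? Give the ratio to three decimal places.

At Brewster incidence θ_B = 90° − θ_t = 90° − 39.18° = 50.82°.
tan θ_B = n₂/n₁, so n₂/n₁ = tan 50.82° = 1.227.

n₂/n₁ ≈ 1.227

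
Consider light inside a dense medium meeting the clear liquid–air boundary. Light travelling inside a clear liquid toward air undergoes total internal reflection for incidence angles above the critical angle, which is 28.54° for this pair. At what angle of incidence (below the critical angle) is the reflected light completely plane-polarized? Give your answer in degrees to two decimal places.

θ_B ≈ 25.54°

n₂/n₁ = sin θ_c = sin 28.54° = 0.4778.
tan θ_B equals the same ratio, so θ_B = arctan(0.4778) = 25.54°.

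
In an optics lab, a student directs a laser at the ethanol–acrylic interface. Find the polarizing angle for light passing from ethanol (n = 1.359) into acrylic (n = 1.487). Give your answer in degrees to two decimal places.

Brewster's condition: tan θ_B = n₂/n₁ = 1.487/1.359 = 1.0942.
θ_B = arctan(1.0942) = 47.58°.

θ_B ≈ 47.58°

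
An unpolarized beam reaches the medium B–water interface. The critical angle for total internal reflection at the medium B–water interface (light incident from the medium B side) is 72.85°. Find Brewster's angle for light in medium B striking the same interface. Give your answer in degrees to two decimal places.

θ_B ≈ 43.70°

At the critical angle sin θ_c = n₂/n₁, giving n₂/n₁ = sin 72.85° = 0.9555.
Then tan θ_B = n₂/n₁ = 0.9555, so θ_B = arctan 0.9555 = 43.70°.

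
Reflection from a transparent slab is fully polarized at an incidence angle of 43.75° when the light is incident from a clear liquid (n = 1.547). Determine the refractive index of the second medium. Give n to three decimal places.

At Brewster's angle, tan θ_B = n₂/n₁ with n₁ on the incident side (a clear liquid) and n₂ on the transmitted side (a transparent slab).
n₂ = n₁ tan θ_B = 1.547 × tan 43.75° = 1.481.

n ≈ 1.481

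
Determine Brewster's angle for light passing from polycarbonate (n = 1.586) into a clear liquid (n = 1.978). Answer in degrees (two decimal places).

The reflected p-component vanishes when tan θ_B = n₂/n₁.
Brewster's condition: tan θ_B = n₂/n₁ = 1.978/1.586 = 1.2472.
So θ_B = arctan 1.2472 = 51.28°.

θ_B ≈ 51.28°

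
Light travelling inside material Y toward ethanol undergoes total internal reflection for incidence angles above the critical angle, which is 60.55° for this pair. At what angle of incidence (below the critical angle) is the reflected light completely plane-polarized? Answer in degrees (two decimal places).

At the critical angle sin θ_c = n₂/n₁, giving n₂/n₁ = sin 60.55° = 0.8708.
Then tan θ_B = n₂/n₁ = 0.8708, so θ_B = arctan 0.8708 = 41.05°.

θ_B ≈ 41.05°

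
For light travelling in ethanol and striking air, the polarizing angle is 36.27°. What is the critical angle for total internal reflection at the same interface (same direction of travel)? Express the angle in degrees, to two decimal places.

tan θ_B = n₂/n₁ = tan 36.27° = 0.7338.
Total internal reflection: sin θ_c = n₂/n₁ = 0.7338.
θ_c = arcsin(0.7338) = 47.20°.

θ_c ≈ 47.20°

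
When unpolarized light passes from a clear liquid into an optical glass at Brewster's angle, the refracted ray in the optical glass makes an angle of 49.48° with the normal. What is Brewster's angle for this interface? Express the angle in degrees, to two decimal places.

θ_B ≈ 40.52°

Brewster's condition makes the reflected and refracted beams perpendicular: θ_B + θ_t = 90°.
So θ_B = 90° − θ_t = 90° − 49.48° = 40.52°.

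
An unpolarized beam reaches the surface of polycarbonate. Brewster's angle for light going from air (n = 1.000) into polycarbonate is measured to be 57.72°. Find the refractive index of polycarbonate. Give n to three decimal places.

At Brewster's angle, tan θ_B = n₂/n₁ with n₁ on the incident side (air) and n₂ on the transmitted side (polycarbonate).
n₂ = n₁ tan θ_B = 1.000 × tan 57.72° = 1.583.

n ≈ 1.583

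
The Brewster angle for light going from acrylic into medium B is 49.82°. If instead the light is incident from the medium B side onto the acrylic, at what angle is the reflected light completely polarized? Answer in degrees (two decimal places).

θ_B' ≈ 40.18°

Reversing the direction swaps n₁ and n₂, so tan θ_B' = 1/tan θ_B and θ_B' = 90° − θ_B.
Hence θ_B' = 90° − 49.82° = 40.18°.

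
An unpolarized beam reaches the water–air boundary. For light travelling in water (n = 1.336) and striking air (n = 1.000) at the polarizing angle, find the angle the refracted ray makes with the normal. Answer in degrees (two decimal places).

θ_t ≈ 53.19°

tan θ_B = n₂/n₁ = 1.000/1.336 = 0.7485, so θ_B = 36.81°.
The refracted ray is perpendicular to the reflected ray, so θ_t = 90° − θ_B = 53.19°.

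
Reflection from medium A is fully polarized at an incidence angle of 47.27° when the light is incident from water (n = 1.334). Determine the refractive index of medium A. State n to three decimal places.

n ≈ 1.444

At Brewster's angle, tan θ_B = n₂/n₁ with n₁ on the incident side (water) and n₂ on the transmitted side (medium A).
n₂ = n₁ tan θ_B = 1.334 × tan 47.27° = 1.444.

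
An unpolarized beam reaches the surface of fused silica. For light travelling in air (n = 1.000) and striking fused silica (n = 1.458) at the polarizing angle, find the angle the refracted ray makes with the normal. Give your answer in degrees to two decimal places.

tan θ_B = n₂/n₁ = 1.458/1.000 = 1.4580, so θ_B = 55.55°.
At Brewster's angle the reflected and refracted rays are perpendicular, so θ_t = 90° − θ_B = 90° − 55.55° = 34.45°.

θ_t ≈ 34.45°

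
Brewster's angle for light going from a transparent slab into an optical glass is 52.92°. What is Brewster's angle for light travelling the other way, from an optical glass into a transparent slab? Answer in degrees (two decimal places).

θ_B' ≈ 37.08°

Reversing the direction swaps n₁ and n₂, so tan θ_B' = 1/tan θ_B and θ_B' = 90° − θ_B.
Hence θ_B' = 90° − 52.92° = 37.08°.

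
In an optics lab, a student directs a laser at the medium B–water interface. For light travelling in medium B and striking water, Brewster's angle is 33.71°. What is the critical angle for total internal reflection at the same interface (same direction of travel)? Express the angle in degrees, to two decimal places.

n₂/n₁ = tan 33.71° = 0.6672; the critical angle satisfies sin θ_c = n₂/n₁.
θ_c = arcsin(0.6672) = 41.85°.

θ_c ≈ 41.85°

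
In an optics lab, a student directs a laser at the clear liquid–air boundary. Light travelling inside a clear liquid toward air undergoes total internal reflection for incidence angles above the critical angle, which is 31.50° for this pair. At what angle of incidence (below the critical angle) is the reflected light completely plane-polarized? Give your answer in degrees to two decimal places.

θ_B ≈ 27.59°

n₂/n₁ = sin θ_c = sin 31.50° = 0.5225.
tan θ_B equals the same ratio, so θ_B = arctan(0.5225) = 27.59°.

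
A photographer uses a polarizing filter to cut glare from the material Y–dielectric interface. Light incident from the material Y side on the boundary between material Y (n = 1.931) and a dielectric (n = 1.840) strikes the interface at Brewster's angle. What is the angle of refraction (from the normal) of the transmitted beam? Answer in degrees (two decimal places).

First find Brewster's angle: tan θ_B = 1.840/1.931 = 0.9529, giving θ_B = 43.62°.
The refracted ray is perpendicular to the reflected ray, so θ_t = 90° − θ_B = 46.38°.

θ_t ≈ 46.38°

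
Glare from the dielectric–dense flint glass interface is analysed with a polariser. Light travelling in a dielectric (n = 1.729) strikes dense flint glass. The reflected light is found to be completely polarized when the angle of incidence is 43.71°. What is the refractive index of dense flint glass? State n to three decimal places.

Brewster's law: tan θ_B = n₂/n₁ (light incident in a dielectric, refracted into dense flint glass).
n₂ = n₁ tan θ_B = 1.729 × tan 43.71° = 1.653.

n ≈ 1.653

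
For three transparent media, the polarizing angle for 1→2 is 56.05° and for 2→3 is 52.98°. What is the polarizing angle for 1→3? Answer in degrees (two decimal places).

θ_B ≈ 63.08°

Each Brewster angle gives a ratio: n₂/n₁ = tan 56.05° = 1.4854, n₃/n₂ = tan 52.98° = 1.3261.
Multiplying, n₃/n₁ = 1.4854 × 1.3261 = 1.9697, and θ_B(1→3) = arctan 1.9697 = 63.08°.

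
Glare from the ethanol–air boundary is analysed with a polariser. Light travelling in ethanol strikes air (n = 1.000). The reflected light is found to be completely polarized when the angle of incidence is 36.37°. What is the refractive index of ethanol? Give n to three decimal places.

Brewster's law: tan θ_B = n₂/n₁ (light incident in ethanol, refracted into air).
n₁ = n₂ / tan θ_B = 1.000 / tan 36.37° = 1.358.

n ≈ 1.358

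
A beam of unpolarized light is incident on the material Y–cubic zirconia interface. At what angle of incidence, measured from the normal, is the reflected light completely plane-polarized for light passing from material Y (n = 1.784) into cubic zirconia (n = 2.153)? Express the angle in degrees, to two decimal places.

Here n₂/n₁ = 2.153/1.784 = 1.2068, and Brewster's law gives tan θ_B = n₂/n₁.
θ_B = arctan(1.2068) = 50.35°.

θ_B ≈ 50.35°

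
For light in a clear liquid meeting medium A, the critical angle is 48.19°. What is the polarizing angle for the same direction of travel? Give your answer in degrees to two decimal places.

sin θ_c = n₂/n₁, so n₂/n₁ = sin 48.19° = 0.7454.
Brewster: tan θ_B = n₂/n₁ = 0.7454.
θ_B = arctan(0.7454) = 36.70°.

θ_B ≈ 36.70°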